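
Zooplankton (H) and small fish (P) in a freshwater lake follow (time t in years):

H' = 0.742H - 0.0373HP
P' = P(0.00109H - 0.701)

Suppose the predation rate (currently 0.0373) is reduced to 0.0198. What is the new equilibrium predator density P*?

At the interior fixed point, setting dH/dt = 0 with H > 0 fixes P* = (prey growth rate)/(HP coefficient) — independent of the other coefficients.
With the change, P* = 0.742/0.0198 = 37.5; it rises from 19.9.

P* ≈ 37.5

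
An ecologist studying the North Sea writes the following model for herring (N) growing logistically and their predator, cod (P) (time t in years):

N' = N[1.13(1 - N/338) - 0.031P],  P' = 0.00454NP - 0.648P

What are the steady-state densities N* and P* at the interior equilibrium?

From dP/dt = 0 with P > 0: 0.00454N* = 0.648, so N* = 143.
Substitute into dN/dt = 0: 1.13(1 - 143/338) = 0.031P*.
The bracket is 0.578, giving P* = 0.653/0.031 = 21.1.

N* ≈ 143, P* ≈ 21.1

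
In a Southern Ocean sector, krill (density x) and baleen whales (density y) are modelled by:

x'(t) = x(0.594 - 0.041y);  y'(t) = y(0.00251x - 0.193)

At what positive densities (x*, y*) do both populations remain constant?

x* ≈ 76.9, y* ≈ 14.5

Set dy/dt = 0 with y > 0: 0.00251x - 0.193 = 0, so x* = 0.193/0.00251 = 76.9.
Set dx/dt = 0 with x > 0: 0.594 - 0.041y = 0, so y* = 0.594/0.041 = 14.5.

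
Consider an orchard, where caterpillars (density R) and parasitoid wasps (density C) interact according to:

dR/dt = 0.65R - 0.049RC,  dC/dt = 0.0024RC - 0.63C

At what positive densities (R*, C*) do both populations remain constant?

R* ≈ 262, C* ≈ 13.3

Set dC/dt = 0 with C > 0: 0.0024R - 0.63 = 0, so R* = 0.63/0.0024 = 262.
Set dR/dt = 0 with R > 0: 0.65 - 0.049C = 0, so C* = 0.65/0.049 = 13.3.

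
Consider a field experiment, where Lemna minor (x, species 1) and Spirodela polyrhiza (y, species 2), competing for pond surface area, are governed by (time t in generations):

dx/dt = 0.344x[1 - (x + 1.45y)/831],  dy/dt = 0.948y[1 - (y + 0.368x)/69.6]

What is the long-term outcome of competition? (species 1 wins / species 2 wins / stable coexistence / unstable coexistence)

Compare the nullcline intercepts: K1/α12 = 831/1.45 = 573 > K2 = 69.6; K2/α21 = 69.6/0.368 = 189 < K1 = 831.
Since the inequalities point opposite ways, species 1 can invade but species 2 cannot.

species 1 excludes species 2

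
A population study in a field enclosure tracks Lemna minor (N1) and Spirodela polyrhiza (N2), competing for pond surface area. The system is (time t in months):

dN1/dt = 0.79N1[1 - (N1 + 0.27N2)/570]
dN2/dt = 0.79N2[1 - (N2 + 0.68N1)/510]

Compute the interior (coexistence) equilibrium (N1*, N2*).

N1* ≈ 530, N2* ≈ 150

Setting both brackets to zero gives the nullclines N1 + 0.27N2 = 570 and 0.68N1 + N2 = 510.
Substituting N2 = 510 - 0.68N1 into the first: N1(1 - 0.27·0.68) = 570 - 0.27·510.
So N1* = 432/0.816 = 530, and then N2* = 510 - 0.68·530 = 150.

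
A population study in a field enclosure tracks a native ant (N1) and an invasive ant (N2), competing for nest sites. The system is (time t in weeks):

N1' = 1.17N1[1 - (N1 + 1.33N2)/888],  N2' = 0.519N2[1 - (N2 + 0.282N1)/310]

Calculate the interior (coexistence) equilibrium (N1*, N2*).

Setting both brackets to zero gives the nullclines N1 + 1.33N2 = 888 and 0.282N1 + N2 = 310.
Substituting N2 = 310 - 0.282N1 into the first: N1(1 - 1.33·0.282) = 888 - 1.33·310.
So N1* = 476/0.625 = 761, and then N2* = 310 - 0.282·761 = 95.3.

N1* ≈ 761, N2* ≈ 95.3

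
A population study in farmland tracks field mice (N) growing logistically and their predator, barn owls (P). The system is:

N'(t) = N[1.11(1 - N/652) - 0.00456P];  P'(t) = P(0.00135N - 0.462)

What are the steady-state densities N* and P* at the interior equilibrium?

N* ≈ 342, P* ≈ 116

From dP/dt = 0 with P > 0: 0.00135N* = 0.462, so N* = 342.
Substitute into dN/dt = 0: 1.11(1 - 342/652) = 0.00456P*.
The bracket is 0.475, giving P* = 0.527/0.00456 = 116.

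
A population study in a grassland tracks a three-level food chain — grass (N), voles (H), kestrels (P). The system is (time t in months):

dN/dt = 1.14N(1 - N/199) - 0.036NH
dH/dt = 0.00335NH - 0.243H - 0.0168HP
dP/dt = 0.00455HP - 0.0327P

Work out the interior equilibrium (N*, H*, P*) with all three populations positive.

From dP/dt = 0: 0.00455H* = 0.0327, so H* = 7.19.
From dN/dt = 0: 1.14(1 - N*/199) = 0.036·7.19, giving N* = 199·(1 - 0.227) = 154.
From dH/dt = 0: 0.00335·154 - 0.243 = 0.0168P*, so P* = 0.272/0.0168 = 16.2.

N* ≈ 154, H* ≈ 7.19, P* ≈ 16.2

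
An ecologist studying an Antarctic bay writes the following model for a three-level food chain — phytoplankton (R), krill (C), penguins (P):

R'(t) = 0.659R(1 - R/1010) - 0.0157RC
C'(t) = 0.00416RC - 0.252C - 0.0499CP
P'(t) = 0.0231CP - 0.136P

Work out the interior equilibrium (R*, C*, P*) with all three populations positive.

R* ≈ 868, C* ≈ 5.89, P* ≈ 67.3

From dP/dt = 0: 0.0231C* = 0.136, so C* = 5.89.
From dR/dt = 0: 0.659(1 - R*/1010) = 0.0157·5.89, giving R* = 1010·(1 - 0.14) = 868.
From dC/dt = 0: 0.00416·868 - 0.252 = 0.0499P*, so P* = 3.36/0.0499 = 67.3.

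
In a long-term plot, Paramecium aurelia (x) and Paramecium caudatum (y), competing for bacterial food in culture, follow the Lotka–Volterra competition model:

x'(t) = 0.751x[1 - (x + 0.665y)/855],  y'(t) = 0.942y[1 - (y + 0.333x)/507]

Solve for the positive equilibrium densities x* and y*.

x* ≈ 665, y* ≈ 286

Setting both brackets to zero gives the nullclines x + 0.665y = 855 and 0.333x + y = 507.
Substituting y = 507 - 0.333x into the first: x(1 - 0.665·0.333) = 855 - 0.665·507.
So x* = 518/0.779 = 665, and then y* = 507 - 0.333·665 = 286.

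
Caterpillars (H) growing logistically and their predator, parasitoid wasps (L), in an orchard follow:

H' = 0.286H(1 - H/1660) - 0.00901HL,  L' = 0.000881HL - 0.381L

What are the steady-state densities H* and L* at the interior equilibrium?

H* ≈ 432, L* ≈ 23.5

From dL/dt = 0 with L > 0: 0.000881H* = 0.381, so H* = 432.
Substitute into dH/dt = 0: 0.286(1 - 432/1660) = 0.00901L*.
The bracket is 0.739, giving L* = 0.211/0.00901 = 23.5.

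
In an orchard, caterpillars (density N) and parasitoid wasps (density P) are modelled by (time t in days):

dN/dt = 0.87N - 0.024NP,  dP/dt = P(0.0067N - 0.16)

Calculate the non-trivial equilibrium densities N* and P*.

Set dP/dt = 0 with P > 0: 0.0067N - 0.16 = 0, so N* = 0.16/0.0067 = 23.9.
Set dN/dt = 0 with N > 0: 0.87 - 0.024P = 0, so P* = 0.87/0.024 = 36.2.

N* ≈ 23.9, P* ≈ 36.2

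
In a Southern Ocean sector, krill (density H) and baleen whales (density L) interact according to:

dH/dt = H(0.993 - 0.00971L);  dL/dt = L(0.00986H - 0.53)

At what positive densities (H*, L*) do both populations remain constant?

Set dL/dt = 0 with L > 0: 0.00986H - 0.53 = 0, so H* = 0.53/0.00986 = 53.8.
Set dH/dt = 0 with H > 0: 0.993 - 0.00971L = 0, so L* = 0.993/0.00971 = 102.

H* ≈ 53.8, L* ≈ 102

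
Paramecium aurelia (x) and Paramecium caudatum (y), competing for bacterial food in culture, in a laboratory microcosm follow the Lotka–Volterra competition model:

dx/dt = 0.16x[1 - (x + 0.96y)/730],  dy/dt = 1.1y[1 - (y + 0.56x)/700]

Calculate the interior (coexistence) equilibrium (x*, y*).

Setting both brackets to zero gives the nullclines x + 0.96y = 730 and 0.56x + y = 700.
Substituting y = 700 - 0.56x into the first: x(1 - 0.96·0.56) = 730 - 0.96·700.
So x* = 58/0.462 = 125, and then y* = 700 - 0.56·125 = 630.

x* ≈ 125, y* ≈ 630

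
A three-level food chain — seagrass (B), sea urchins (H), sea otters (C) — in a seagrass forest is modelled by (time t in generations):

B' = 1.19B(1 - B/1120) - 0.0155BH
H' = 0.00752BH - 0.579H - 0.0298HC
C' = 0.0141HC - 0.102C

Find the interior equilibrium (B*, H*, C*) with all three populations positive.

B* ≈ 1010, H* ≈ 7.23, C* ≈ 237

From dC/dt = 0: 0.0141H* = 0.102, so H* = 7.23.
From dB/dt = 0: 1.19(1 - B*/1120) = 0.0155·7.23, giving B* = 1120·(1 - 0.0942) = 1010.
From dH/dt = 0: 0.00752·1010 - 0.579 = 0.0298C*, so C* = 7.05/0.0298 = 237.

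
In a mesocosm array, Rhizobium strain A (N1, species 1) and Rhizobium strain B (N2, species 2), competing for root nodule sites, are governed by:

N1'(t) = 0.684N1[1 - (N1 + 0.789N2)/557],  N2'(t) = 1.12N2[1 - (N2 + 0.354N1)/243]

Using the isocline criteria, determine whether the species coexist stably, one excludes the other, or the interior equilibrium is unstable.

Compare the nullcline intercepts: K1/α12 = 557/0.789 = 706 > K2 = 243; K2/α21 = 243/0.354 = 686 > K1 = 557.
Since both inequalities hold, each species can invade when rare, so the interior equilibrium is stable.

stable coexistence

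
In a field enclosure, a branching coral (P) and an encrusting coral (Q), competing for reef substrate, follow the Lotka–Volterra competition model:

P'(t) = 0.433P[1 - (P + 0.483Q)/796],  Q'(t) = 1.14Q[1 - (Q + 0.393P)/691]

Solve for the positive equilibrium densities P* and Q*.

P* ≈ 571, Q* ≈ 467

Setting both brackets to zero gives the nullclines P + 0.483Q = 796 and 0.393P + Q = 691.
Substituting Q = 691 - 0.393P into the first: P(1 - 0.483·0.393) = 796 - 0.483·691.
So P* = 462/0.81 = 571, and then Q* = 691 - 0.393·571 = 467.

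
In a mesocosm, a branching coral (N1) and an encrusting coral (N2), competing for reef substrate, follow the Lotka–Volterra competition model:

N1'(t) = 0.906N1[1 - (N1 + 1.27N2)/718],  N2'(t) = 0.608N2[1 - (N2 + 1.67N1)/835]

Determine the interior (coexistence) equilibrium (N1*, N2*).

N1* ≈ 306, N2* ≈ 325

Setting both brackets to zero gives the nullclines N1 + 1.27N2 = 718 and 1.67N1 + N2 = 835.
Substituting N2 = 835 - 1.67N1 into the first: N1(1 - 1.27·1.67) = 718 - 1.27·835.
So N1* = -342/-1.12 = 306, and then N2* = 835 - 1.67·306 = 325.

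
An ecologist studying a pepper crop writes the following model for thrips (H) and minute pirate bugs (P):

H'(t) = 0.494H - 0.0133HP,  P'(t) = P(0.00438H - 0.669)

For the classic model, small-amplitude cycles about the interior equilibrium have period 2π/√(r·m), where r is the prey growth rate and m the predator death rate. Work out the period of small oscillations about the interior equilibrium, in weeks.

T ≈ 10.9 weeks

Here r = 0.494 and m = 0.669, so r·m = 0.33.
ω = √0.33 = 0.575 per week, hence T = 2π/ω ≈ 10.9 weeks.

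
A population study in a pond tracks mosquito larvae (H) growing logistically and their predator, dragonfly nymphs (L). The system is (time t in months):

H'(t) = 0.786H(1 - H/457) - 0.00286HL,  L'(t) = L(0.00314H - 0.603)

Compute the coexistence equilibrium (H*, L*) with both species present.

From dL/dt = 0 with L > 0: 0.00314H* = 0.603, so H* = 192.
Substitute into dH/dt = 0: 0.786(1 - 192/457) = 0.00286L*.
The bracket is 0.58, giving L* = 0.456/0.00286 = 159.

H* ≈ 192, L* ≈ 159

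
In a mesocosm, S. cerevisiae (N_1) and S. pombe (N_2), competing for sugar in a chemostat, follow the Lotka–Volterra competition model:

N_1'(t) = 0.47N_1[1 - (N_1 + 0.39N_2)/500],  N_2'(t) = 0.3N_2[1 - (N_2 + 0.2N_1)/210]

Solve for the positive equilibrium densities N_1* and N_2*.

Setting both brackets to zero gives the nullclines N_1 + 0.39N_2 = 500 and 0.2N_1 + N_2 = 210.
Substituting N_2 = 210 - 0.2N_1 into the first: N_1(1 - 0.39·0.2) = 500 - 0.39·210.
So N_1* = 418/0.922 = 453, and then N_2* = 210 - 0.2·453 = 119.

N_1* ≈ 453, N_2* ≈ 119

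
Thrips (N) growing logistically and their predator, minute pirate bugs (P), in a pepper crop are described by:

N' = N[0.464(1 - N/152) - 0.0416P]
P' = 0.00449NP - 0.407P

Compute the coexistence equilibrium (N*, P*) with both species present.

From dP/dt = 0 with P > 0: 0.00449N* = 0.407, so N* = 90.6.
Substitute into dN/dt = 0: 0.464(1 - 90.6/152) = 0.0416P*.
The bracket is 0.404, giving P* = 0.187/0.0416 = 4.5.

N* ≈ 90.6, P* ≈ 4.5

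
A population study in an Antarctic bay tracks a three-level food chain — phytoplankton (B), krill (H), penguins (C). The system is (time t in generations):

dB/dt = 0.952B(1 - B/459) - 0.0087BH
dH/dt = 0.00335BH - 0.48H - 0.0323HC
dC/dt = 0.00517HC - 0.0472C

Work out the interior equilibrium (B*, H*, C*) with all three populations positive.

From dC/dt = 0: 0.00517H* = 0.0472, so H* = 9.13.
From dB/dt = 0: 0.952(1 - B*/459) = 0.0087·9.13, giving B* = 459·(1 - 0.0834) = 421.
From dH/dt = 0: 0.00335·421 - 0.48 = 0.0323C*, so C* = 0.929/0.0323 = 28.8.

B* ≈ 421, H* ≈ 9.13, C* ≈ 28.8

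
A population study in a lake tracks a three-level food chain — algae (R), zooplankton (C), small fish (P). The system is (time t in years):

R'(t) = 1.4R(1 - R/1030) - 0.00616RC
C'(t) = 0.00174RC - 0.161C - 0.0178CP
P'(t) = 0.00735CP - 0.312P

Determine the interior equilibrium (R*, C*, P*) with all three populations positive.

R* ≈ 838, C* ≈ 42.4, P* ≈ 72.8

From dP/dt = 0: 0.00735C* = 0.312, so C* = 42.4.
From dR/dt = 0: 1.4(1 - R*/1030) = 0.00616·42.4, giving R* = 1030·(1 - 0.187) = 838.
From dC/dt = 0: 0.00174·838 - 0.161 = 0.0178P*, so P* = 1.3/0.0178 = 72.8.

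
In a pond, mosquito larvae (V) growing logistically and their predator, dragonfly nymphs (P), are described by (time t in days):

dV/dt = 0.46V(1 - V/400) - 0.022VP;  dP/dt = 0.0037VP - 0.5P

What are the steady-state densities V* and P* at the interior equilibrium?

V* ≈ 135, P* ≈ 13.8

From dP/dt = 0 with P > 0: 0.0037V* = 0.5, so V* = 135.
Substitute into dV/dt = 0: 0.46(1 - 135/400) = 0.022P*.
The bracket is 0.662, giving P* = 0.305/0.022 = 13.8.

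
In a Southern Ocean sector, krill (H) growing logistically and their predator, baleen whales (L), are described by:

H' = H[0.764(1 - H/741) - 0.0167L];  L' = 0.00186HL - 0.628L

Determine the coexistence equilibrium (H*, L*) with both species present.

H* ≈ 338, L* ≈ 24.9

From dL/dt = 0 with L > 0: 0.00186H* = 0.628, so H* = 338.
Substitute into dH/dt = 0: 0.764(1 - 338/741) = 0.0167L*.
The bracket is 0.544, giving L* = 0.416/0.0167 = 24.9.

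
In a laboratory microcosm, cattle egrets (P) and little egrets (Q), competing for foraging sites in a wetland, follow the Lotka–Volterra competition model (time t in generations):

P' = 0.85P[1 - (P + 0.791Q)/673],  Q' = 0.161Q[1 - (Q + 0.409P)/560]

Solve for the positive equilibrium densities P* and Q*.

Setting both brackets to zero gives the nullclines P + 0.791Q = 673 and 0.409P + Q = 560.
Substituting Q = 560 - 0.409P into the first: P(1 - 0.791·0.409) = 673 - 0.791·560.
So P* = 230/0.676 = 340, and then Q* = 560 - 0.409·340 = 421.

P* ≈ 340, Q* ≈ 421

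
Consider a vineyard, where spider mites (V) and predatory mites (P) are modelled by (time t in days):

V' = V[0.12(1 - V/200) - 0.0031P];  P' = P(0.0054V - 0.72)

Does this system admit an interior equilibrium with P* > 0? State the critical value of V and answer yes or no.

Threshold V = 133; K > 133, so yes, the predator persists.

The predator equation gives dP/dt > 0 only when V > 0.72/0.0054 = 133.
Without the predator, V → K = 200. Since 200 > 133, the predator can invade and persist.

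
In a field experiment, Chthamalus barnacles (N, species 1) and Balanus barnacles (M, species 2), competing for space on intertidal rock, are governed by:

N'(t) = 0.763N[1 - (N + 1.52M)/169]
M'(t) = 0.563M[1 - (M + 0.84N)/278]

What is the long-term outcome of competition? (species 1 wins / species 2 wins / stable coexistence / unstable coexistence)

species 2 excludes species 1

Compare the nullcline intercepts: K1/α12 = 169/1.52 = 111 < K2 = 278; K2/α21 = 278/0.84 = 331 > K1 = 169.
Since the inequalities point opposite ways, species 2 can invade but species 1 cannot.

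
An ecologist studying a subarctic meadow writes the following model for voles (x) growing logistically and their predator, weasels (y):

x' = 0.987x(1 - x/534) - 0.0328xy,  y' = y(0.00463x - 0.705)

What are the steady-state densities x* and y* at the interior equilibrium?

From dy/dt = 0 with y > 0: 0.00463x* = 0.705, so x* = 152.
Substitute into dx/dt = 0: 0.987(1 - 152/534) = 0.0328y*.
The bracket is 0.715, giving y* = 0.706/0.0328 = 21.5.

x* ≈ 152, y* ≈ 21.5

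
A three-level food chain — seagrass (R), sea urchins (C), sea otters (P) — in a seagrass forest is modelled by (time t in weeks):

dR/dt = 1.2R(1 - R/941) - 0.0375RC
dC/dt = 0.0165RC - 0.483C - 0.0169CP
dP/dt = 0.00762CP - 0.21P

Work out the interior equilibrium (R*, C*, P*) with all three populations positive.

R* ≈ 131, C* ≈ 27.6, P* ≈ 98.9

From dP/dt = 0: 0.00762C* = 0.21, so C* = 27.6.
From dR/dt = 0: 1.2(1 - R*/941) = 0.0375·27.6, giving R* = 941·(1 - 0.861) = 131.
From dC/dt = 0: 0.0165·131 - 0.483 = 0.0169P*, so P* = 1.67/0.0169 = 98.9.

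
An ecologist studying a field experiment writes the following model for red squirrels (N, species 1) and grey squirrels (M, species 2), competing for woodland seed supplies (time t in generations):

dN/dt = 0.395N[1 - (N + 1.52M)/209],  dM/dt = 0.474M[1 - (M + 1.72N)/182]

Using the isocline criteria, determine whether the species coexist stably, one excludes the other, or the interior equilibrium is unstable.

Compare the nullcline intercepts: K1/α12 = 209/1.52 = 138 < K2 = 182; K2/α21 = 182/1.72 = 106 < K1 = 209.
Since both are reversed, neither can invade when rare; the interior point is a saddle.

unstable coexistence (outcome depends on initial conditions)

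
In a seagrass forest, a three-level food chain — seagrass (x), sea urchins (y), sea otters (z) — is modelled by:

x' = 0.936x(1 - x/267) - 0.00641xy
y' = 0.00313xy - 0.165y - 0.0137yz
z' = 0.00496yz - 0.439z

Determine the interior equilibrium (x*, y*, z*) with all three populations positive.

x* ≈ 105, y* ≈ 88.5, z* ≈ 12

From dz/dt = 0: 0.00496y* = 0.439, so y* = 88.5.
From dx/dt = 0: 0.936(1 - x*/267) = 0.00641·88.5, giving x* = 267·(1 - 0.606) = 105.
From dy/dt = 0: 0.00313·105 - 0.165 = 0.0137z*, so z* = 0.164/0.0137 = 12.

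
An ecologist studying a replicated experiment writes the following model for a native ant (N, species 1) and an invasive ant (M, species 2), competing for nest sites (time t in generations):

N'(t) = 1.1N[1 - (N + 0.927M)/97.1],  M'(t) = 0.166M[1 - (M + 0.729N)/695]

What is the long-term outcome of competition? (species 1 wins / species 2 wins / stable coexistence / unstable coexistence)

Compare the nullcline intercepts: K1/α12 = 97.1/0.927 = 105 < K2 = 695; K2/α21 = 695/0.729 = 953 > K1 = 97.1.
Since the inequalities point opposite ways, species 2 can invade but species 1 cannot.

species 2 excludes species 1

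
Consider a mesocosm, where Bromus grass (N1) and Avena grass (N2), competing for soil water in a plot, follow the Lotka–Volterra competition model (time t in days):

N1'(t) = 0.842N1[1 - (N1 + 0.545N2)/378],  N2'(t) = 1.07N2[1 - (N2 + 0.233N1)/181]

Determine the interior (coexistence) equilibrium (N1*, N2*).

N1* ≈ 320, N2* ≈ 106

Setting both brackets to zero gives the nullclines N1 + 0.545N2 = 378 and 0.233N1 + N2 = 181.
Substituting N2 = 181 - 0.233N1 into the first: N1(1 - 0.545·0.233) = 378 - 0.545·181.
So N1* = 279/0.873 = 320, and then N2* = 181 - 0.233·320 = 106.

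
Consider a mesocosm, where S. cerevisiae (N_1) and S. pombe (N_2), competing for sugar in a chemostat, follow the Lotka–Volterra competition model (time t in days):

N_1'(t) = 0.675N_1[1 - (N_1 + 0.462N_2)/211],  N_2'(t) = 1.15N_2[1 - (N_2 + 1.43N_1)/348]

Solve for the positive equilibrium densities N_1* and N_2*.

N_1* ≈ 148, N_2* ≈ 136

Setting both brackets to zero gives the nullclines N_1 + 0.462N_2 = 211 and 1.43N_1 + N_2 = 348.
Substituting N_2 = 348 - 1.43N_1 into the first: N_1(1 - 0.462·1.43) = 211 - 0.462·348.
So N_1* = 50.2/0.339 = 148, and then N_2* = 348 - 1.43·148 = 136.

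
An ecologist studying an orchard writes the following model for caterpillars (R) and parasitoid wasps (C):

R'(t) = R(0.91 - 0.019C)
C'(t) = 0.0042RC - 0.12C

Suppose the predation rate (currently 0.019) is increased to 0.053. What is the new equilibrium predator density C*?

At the interior fixed point, setting dR/dt = 0 with R > 0 fixes C* = (prey growth rate)/(RC coefficient) — independent of the other coefficients.
With the change, C* = 0.91/0.053 = 17.2; it falls from 47.9.

C* ≈ 17.2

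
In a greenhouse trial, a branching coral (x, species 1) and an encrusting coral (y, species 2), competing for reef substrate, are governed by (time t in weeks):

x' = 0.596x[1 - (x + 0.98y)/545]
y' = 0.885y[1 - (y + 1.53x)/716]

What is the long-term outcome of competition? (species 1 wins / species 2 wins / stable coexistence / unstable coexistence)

Compare the nullcline intercepts: K1/α12 = 545/0.98 = 556 < K2 = 716; K2/α21 = 716/1.53 = 468 < K1 = 545.
Since both are reversed, neither can invade when rare; the interior point is a saddle.

unstable coexistence (outcome depends on initial conditions)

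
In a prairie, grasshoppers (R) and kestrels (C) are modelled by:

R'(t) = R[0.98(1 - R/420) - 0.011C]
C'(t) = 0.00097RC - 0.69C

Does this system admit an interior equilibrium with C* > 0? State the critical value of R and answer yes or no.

Threshold R = 711; K < 711, so no, the predator goes extinct.

The predator equation gives dC/dt > 0 only when R > 0.69/0.00097 = 711.
Without the predator, R → K = 420. Since 420 < 711, the predator cannot invade.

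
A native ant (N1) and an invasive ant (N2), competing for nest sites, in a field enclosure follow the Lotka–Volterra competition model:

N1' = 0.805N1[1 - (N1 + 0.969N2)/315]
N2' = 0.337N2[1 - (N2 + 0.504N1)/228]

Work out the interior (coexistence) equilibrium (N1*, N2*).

Setting both brackets to zero gives the nullclines N1 + 0.969N2 = 315 and 0.504N1 + N2 = 228.
Substituting N2 = 228 - 0.504N1 into the first: N1(1 - 0.969·0.504) = 315 - 0.969·228.
So N1* = 94.1/0.512 = 184, and then N2* = 228 - 0.504·184 = 135.

N1* ≈ 184, N2* ≈ 135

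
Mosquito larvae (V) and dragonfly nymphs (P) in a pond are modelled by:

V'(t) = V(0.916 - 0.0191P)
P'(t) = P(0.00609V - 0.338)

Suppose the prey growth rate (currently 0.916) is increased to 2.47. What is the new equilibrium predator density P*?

At the interior fixed point, setting dV/dt = 0 with V > 0 fixes P* = (prey growth rate)/(VP coefficient) — independent of the other coefficients.
With the change, P* = 2.47/0.0191 = 129; it rises from 48.

P* ≈ 129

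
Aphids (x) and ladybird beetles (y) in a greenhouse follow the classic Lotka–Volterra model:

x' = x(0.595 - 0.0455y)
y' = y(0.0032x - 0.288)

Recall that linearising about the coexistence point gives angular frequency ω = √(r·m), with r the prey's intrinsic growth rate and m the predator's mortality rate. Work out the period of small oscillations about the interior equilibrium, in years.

T ≈ 15.2 years

Here r = 0.595 and m = 0.288, so r·m = 0.171.
ω = √0.171 = 0.414 per year, hence T = 2π/ω ≈ 15.2 years.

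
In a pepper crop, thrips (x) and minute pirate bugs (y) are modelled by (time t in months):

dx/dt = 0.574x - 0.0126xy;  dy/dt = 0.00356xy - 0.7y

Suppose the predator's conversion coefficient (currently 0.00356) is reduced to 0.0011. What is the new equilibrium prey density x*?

At the interior fixed point, setting dy/dt = 0 with y > 0 fixes x* = (predator death rate)/(xy coefficient) — independent of the other coefficients.
With the change, x* = 0.7/0.0011 = 636; it rises from 197.

x* ≈ 636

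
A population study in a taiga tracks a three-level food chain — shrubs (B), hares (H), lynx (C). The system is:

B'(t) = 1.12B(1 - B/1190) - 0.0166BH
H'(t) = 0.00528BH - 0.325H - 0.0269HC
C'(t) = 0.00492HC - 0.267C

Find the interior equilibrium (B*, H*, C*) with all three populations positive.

B* ≈ 233, H* ≈ 54.3, C* ≈ 33.6

From dC/dt = 0: 0.00492H* = 0.267, so H* = 54.3.
From dB/dt = 0: 1.12(1 - B*/1190) = 0.0166·54.3, giving B* = 1190·(1 - 0.804) = 233.
From dH/dt = 0: 0.00528·233 - 0.325 = 0.0269C*, so C* = 0.904/0.0269 = 33.6.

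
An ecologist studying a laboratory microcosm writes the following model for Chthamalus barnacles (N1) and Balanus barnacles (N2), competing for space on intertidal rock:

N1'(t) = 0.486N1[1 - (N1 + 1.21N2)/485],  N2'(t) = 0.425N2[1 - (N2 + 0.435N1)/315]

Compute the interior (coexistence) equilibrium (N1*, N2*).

N1* ≈ 219, N2* ≈ 220

Setting both brackets to zero gives the nullclines N1 + 1.21N2 = 485 and 0.435N1 + N2 = 315.
Substituting N2 = 315 - 0.435N1 into the first: N1(1 - 1.21·0.435) = 485 - 1.21·315.
So N1* = 104/0.474 = 219, and then N2* = 315 - 0.435·219 = 220.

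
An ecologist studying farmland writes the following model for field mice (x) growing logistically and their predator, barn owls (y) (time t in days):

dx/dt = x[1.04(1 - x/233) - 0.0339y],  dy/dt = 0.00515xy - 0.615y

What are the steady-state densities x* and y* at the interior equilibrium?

x* ≈ 119, y* ≈ 15

From dy/dt = 0 with y > 0: 0.00515x* = 0.615, so x* = 119.
Substitute into dx/dt = 0: 1.04(1 - 119/233) = 0.0339y*.
The bracket is 0.487, giving y* = 0.507/0.0339 = 15.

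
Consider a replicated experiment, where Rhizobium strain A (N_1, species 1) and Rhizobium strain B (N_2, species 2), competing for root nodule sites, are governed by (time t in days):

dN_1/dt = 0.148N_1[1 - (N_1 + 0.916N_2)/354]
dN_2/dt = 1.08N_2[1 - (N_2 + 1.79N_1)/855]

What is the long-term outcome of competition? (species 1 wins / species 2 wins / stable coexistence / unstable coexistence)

Compare the nullcline intercepts: K1/α12 = 354/0.916 = 386 < K2 = 855; K2/α21 = 855/1.79 = 478 > K1 = 354.
Since the inequalities point opposite ways, species 2 can invade but species 1 cannot.

species 2 excludes species 1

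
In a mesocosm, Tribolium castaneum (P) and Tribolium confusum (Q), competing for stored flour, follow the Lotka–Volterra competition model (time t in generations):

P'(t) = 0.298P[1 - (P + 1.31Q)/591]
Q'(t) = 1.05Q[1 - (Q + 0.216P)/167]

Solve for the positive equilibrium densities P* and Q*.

Setting both brackets to zero gives the nullclines P + 1.31Q = 591 and 0.216P + Q = 167.
Substituting Q = 167 - 0.216P into the first: P(1 - 1.31·0.216) = 591 - 1.31·167.
So P* = 372/0.717 = 519, and then Q* = 167 - 0.216·519 = 54.9.

P* ≈ 519, Q* ≈ 54.9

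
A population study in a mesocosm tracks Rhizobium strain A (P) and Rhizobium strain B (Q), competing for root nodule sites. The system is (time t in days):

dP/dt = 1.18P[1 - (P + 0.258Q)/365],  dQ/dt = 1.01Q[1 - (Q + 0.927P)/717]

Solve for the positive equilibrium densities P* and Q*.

Setting both brackets to zero gives the nullclines P + 0.258Q = 365 and 0.927P + Q = 717.
Substituting Q = 717 - 0.927P into the first: P(1 - 0.258·0.927) = 365 - 0.258·717.
So P* = 180/0.761 = 237, and then Q* = 717 - 0.927·237 = 498.

P* ≈ 237, Q* ≈ 498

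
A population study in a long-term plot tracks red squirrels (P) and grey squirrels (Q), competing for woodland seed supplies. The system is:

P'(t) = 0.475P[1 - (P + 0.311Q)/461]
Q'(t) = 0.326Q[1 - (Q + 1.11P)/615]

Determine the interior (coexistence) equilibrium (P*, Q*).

Setting both brackets to zero gives the nullclines P + 0.311Q = 461 and 1.11P + Q = 615.
Substituting Q = 615 - 1.11P into the first: P(1 - 0.311·1.11) = 461 - 0.311·615.
So P* = 270/0.655 = 412, and then Q* = 615 - 1.11·412 = 158.

P* ≈ 412, Q* ≈ 158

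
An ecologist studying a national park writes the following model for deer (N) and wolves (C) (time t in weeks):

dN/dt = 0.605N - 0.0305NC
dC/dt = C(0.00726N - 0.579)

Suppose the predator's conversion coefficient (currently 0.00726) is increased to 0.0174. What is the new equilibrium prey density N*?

N* ≈ 33.3

At the interior fixed point, setting dC/dt = 0 with C > 0 fixes N* = (predator death rate)/(NC coefficient) — independent of the other coefficients.
With the change, N* = 0.579/0.0174 = 33.3; it falls from 79.8.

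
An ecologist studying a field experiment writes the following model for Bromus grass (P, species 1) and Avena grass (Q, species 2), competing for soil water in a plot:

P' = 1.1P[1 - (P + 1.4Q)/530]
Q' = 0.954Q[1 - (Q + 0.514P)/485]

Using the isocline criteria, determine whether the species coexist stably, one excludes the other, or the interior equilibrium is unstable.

species 2 excludes species 1

Compare the nullcline intercepts: K1/α12 = 530/1.4 = 379 < K2 = 485; K2/α21 = 485/0.514 = 944 > K1 = 530.
Since the inequalities point opposite ways, species 2 can invade but species 1 cannot.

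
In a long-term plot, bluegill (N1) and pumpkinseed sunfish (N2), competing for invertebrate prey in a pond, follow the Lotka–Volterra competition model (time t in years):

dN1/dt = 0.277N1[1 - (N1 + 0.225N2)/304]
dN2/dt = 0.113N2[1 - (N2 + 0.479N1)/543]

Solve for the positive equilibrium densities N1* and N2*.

N1* ≈ 204, N2* ≈ 445

Setting both brackets to zero gives the nullclines N1 + 0.225N2 = 304 and 0.479N1 + N2 = 543.
Substituting N2 = 543 - 0.479N1 into the first: N1(1 - 0.225·0.479) = 304 - 0.225·543.
So N1* = 182/0.892 = 204, and then N2* = 543 - 0.479·204 = 445.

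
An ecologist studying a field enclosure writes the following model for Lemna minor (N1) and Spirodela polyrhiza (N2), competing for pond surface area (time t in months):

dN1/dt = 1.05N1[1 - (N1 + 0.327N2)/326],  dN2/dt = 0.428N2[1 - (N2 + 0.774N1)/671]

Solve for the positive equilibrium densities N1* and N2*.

N1* ≈ 143, N2* ≈ 561

Setting both brackets to zero gives the nullclines N1 + 0.327N2 = 326 and 0.774N1 + N2 = 671.
Substituting N2 = 671 - 0.774N1 into the first: N1(1 - 0.327·0.774) = 326 - 0.327·671.
So N1* = 107/0.747 = 143, and then N2* = 671 - 0.774·143 = 561.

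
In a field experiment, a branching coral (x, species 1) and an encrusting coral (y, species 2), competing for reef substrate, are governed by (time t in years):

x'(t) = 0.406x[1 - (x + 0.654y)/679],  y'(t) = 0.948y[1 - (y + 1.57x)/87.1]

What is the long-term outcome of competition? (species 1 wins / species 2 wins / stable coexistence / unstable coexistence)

species 1 excludes species 2

Compare the nullcline intercepts: K1/α12 = 679/0.654 = 1040 > K2 = 87.1; K2/α21 = 87.1/1.57 = 55.5 < K1 = 679.
Since the inequalities point opposite ways, species 1 can invade but species 2 cannot.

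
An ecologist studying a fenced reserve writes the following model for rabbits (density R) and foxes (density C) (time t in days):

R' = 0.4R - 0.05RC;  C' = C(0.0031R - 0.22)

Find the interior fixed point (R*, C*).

Set dC/dt = 0 with C > 0: 0.0031R - 0.22 = 0, so R* = 0.22/0.0031 = 71.
Set dR/dt = 0 with R > 0: 0.4 - 0.05C = 0, so C* = 0.4/0.05 = 8.

R* ≈ 71, C* ≈ 8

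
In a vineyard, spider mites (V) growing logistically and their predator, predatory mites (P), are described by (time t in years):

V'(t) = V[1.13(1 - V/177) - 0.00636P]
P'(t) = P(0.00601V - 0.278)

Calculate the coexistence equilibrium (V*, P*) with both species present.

From dP/dt = 0 with P > 0: 0.00601V* = 0.278, so V* = 46.3.
Substitute into dV/dt = 0: 1.13(1 - 46.3/177) = 0.00636P*.
The bracket is 0.739, giving P* = 0.835/0.00636 = 131.

V* ≈ 46.3, P* ≈ 131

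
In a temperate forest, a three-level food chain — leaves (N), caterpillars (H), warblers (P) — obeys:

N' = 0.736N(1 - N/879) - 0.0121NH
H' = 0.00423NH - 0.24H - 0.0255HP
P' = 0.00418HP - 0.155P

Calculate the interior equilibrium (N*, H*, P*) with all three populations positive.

N* ≈ 343, H* ≈ 37.1, P* ≈ 47.5

From dP/dt = 0: 0.00418H* = 0.155, so H* = 37.1.
From dN/dt = 0: 0.736(1 - N*/879) = 0.0121·37.1, giving N* = 879·(1 - 0.61) = 343.
From dH/dt = 0: 0.00423·343 - 0.24 = 0.0255P*, so P* = 1.21/0.0255 = 47.5.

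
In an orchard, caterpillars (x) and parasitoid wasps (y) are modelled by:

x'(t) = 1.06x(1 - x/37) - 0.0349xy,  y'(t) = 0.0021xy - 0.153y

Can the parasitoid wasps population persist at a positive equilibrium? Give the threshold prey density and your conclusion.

The predator equation gives dy/dt > 0 only when x > 0.153/0.0021 = 72.9.
Without the predator, x → K = 37. Since 37 < 72.9, the predator cannot invade.

Threshold x = 72.9; K < 72.9, so no, the predator goes extinct.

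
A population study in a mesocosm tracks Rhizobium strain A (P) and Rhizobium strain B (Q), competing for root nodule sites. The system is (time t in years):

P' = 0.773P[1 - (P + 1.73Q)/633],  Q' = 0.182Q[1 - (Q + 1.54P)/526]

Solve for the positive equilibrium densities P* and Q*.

Setting both brackets to zero gives the nullclines P + 1.73Q = 633 and 1.54P + Q = 526.
Substituting Q = 526 - 1.54P into the first: P(1 - 1.73·1.54) = 633 - 1.73·526.
So P* = -277/-1.66 = 166, and then Q* = 526 - 1.54·166 = 270.

P* ≈ 166, Q* ≈ 270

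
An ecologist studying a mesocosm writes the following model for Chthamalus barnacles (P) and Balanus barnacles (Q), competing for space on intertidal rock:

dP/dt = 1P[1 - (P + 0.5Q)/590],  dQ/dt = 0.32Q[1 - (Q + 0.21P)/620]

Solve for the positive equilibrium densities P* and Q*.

P* ≈ 313, Q* ≈ 554

Setting both brackets to zero gives the nullclines P + 0.5Q = 590 and 0.21P + Q = 620.
Substituting Q = 620 - 0.21P into the first: P(1 - 0.5·0.21) = 590 - 0.5·620.
So P* = 280/0.895 = 313, and then Q* = 620 - 0.21·313 = 554.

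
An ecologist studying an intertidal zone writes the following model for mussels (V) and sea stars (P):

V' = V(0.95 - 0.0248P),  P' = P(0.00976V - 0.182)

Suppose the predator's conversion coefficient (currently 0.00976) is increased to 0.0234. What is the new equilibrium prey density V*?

At the interior fixed point, setting dP/dt = 0 with P > 0 fixes V* = (predator death rate)/(VP coefficient) — independent of the other coefficients.
With the change, V* = 0.182/0.0234 = 7.78; it falls from 18.6.

V* ≈ 7.78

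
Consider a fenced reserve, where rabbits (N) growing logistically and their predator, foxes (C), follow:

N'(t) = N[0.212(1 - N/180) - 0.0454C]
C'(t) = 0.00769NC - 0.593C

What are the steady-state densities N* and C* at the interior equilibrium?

N* ≈ 77.1, C* ≈ 2.67

From dC/dt = 0 with C > 0: 0.00769N* = 0.593, so N* = 77.1.
Substitute into dN/dt = 0: 0.212(1 - 77.1/180) = 0.0454C*.
The bracket is 0.572, giving C* = 0.121/0.0454 = 2.67.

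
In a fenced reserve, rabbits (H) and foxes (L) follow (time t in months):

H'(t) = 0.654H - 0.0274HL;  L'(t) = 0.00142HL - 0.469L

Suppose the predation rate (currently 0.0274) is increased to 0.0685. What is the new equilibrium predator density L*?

At the interior fixed point, setting dH/dt = 0 with H > 0 fixes L* = (prey growth rate)/(HL coefficient) — independent of the other coefficients.
With the change, L* = 0.654/0.0685 = 9.55; it falls from 23.9.

L* ≈ 9.55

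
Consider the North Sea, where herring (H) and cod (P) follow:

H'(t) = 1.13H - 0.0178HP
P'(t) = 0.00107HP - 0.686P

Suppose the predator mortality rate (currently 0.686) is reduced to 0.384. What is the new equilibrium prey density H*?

H* ≈ 359

At the interior fixed point, setting dP/dt = 0 with P > 0 fixes H* = (predator death rate)/(HP coefficient) — independent of the other coefficients.
With the change, H* = 0.384/0.00107 = 359; it falls from 641.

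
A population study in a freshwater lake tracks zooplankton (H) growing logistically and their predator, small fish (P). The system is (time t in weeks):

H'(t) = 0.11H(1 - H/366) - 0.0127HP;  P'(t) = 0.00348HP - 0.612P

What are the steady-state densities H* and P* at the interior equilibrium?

H* ≈ 176, P* ≈ 4.5

From dP/dt = 0 with P > 0: 0.00348H* = 0.612, so H* = 176.
Substitute into dH/dt = 0: 0.11(1 - 176/366) = 0.0127P*.
The bracket is 0.52, giving P* = 0.0571/0.0127 = 4.5.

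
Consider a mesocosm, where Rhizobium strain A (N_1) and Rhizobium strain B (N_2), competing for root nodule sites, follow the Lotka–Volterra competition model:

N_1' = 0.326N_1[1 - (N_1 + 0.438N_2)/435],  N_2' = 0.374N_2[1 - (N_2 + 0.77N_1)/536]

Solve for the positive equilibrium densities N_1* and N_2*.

Setting both brackets to zero gives the nullclines N_1 + 0.438N_2 = 435 and 0.77N_1 + N_2 = 536.
Substituting N_2 = 536 - 0.77N_1 into the first: N_1(1 - 0.438·0.77) = 435 - 0.438·536.
So N_1* = 200/0.663 = 302, and then N_2* = 536 - 0.77·302 = 303.

N_1* ≈ 302, N_2* ≈ 303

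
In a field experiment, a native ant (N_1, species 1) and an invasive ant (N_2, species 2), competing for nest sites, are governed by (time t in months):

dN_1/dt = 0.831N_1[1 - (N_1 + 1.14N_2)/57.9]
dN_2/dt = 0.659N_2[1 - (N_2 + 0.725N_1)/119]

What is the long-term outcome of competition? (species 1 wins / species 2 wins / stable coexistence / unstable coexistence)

species 2 excludes species 1

Compare the nullcline intercepts: K1/α12 = 57.9/1.14 = 50.8 < K2 = 119; K2/α21 = 119/0.725 = 164 > K1 = 57.9.
Since the inequalities point opposite ways, species 2 can invade but species 1 cannot.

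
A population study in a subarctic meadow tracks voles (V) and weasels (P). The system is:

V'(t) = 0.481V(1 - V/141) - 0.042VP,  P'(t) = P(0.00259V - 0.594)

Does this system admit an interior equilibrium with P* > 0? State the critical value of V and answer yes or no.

Threshold V = 229; K < 229, so no, the predator goes extinct.

The predator equation gives dP/dt > 0 only when V > 0.594/0.00259 = 229.
Without the predator, V → K = 141. Since 141 < 229, the predator cannot invade.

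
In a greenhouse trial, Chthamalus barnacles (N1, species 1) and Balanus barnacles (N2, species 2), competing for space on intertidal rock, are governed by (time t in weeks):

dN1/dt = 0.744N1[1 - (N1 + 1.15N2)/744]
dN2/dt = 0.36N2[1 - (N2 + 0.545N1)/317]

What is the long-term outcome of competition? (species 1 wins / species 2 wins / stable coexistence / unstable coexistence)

Compare the nullcline intercepts: K1/α12 = 744/1.15 = 647 > K2 = 317; K2/α21 = 317/0.545 = 582 < K1 = 744.
Since the inequalities point opposite ways, species 1 can invade but species 2 cannot.

species 1 excludes species 2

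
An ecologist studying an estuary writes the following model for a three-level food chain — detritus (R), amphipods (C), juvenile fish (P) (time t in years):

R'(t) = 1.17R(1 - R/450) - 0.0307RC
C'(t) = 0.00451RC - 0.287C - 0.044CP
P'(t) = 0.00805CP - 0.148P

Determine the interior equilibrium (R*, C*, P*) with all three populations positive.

From dP/dt = 0: 0.00805C* = 0.148, so C* = 18.4.
From dR/dt = 0: 1.17(1 - R*/450) = 0.0307·18.4, giving R* = 450·(1 - 0.482) = 233.
From dC/dt = 0: 0.00451·233 - 0.287 = 0.044P*, so P* = 0.763/0.044 = 17.4.

R* ≈ 233, C* ≈ 18.4, P* ≈ 17.4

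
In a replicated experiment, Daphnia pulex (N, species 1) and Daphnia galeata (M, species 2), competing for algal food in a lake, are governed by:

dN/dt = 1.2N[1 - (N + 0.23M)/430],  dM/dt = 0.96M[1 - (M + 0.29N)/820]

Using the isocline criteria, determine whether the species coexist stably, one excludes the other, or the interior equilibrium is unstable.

stable coexistence

Compare the nullcline intercepts: K1/α12 = 430/0.23 = 1870 > K2 = 820; K2/α21 = 820/0.29 = 2830 > K1 = 430.
Since both inequalities hold, each species can invade when rare, so the interior equilibrium is stable.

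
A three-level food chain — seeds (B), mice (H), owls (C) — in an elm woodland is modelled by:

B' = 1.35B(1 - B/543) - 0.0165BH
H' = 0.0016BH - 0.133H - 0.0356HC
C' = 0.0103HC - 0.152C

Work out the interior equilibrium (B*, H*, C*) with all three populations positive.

B* ≈ 445, H* ≈ 14.8, C* ≈ 16.3

From dC/dt = 0: 0.0103H* = 0.152, so H* = 14.8.
From dB/dt = 0: 1.35(1 - B*/543) = 0.0165·14.8, giving B* = 543·(1 - 0.18) = 445.
From dH/dt = 0: 0.0016·445 - 0.133 = 0.0356C*, so C* = 0.579/0.0356 = 16.3.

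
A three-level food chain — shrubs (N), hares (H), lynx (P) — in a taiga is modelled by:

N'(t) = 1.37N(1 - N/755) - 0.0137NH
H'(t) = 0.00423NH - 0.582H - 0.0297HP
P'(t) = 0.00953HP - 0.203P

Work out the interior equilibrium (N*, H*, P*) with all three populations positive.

From dP/dt = 0: 0.00953H* = 0.203, so H* = 21.3.
From dN/dt = 0: 1.37(1 - N*/755) = 0.0137·21.3, giving N* = 755·(1 - 0.213) = 594.
From dH/dt = 0: 0.00423·594 - 0.582 = 0.0297P*, so P* = 1.93/0.0297 = 65.

N* ≈ 594, H* ≈ 21.3, P* ≈ 65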